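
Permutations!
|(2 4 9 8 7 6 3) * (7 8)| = 6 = |(2 4 9 7 6 3)|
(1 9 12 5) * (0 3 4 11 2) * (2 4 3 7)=(0 7 2)(1 9 12 5)(4 11)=[7, 9, 0, 3, 11, 1, 6, 2, 8, 12, 10, 4, 5]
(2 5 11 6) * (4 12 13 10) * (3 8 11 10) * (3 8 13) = (2 5 10 4 12 3 13 8 11 6) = [0, 1, 5, 13, 12, 10, 2, 7, 11, 9, 4, 6, 3, 8]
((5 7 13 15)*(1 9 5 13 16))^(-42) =(1 7 9 16 5)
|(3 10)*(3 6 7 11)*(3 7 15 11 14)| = |(3 10 6 15 11 7 14)| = 7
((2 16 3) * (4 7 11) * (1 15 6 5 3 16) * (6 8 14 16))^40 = (1 16 2 14 3 8 5 15 6)(4 7 11)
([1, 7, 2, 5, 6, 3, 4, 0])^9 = (7)(3 5)(4 6)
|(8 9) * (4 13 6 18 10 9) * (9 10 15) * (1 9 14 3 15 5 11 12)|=30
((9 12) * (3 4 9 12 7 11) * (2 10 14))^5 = (2 14 10)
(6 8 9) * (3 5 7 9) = (3 5 7 9 6 8) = [0, 1, 2, 5, 4, 7, 8, 9, 3, 6]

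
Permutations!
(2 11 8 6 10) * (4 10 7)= (2 11 8 6 7 4 10)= [0, 1, 11, 3, 10, 5, 7, 4, 6, 9, 2, 8]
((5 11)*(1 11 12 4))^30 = ((1 11 5 12 4))^30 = (12)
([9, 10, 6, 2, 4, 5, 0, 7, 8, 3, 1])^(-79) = (0 9 3 2 6)(1 10)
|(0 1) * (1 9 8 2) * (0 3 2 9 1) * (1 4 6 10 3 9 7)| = |(0 4 6 10 3 2)(1 9 8 7)| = 12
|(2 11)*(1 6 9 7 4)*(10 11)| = |(1 6 9 7 4)(2 10 11)| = 15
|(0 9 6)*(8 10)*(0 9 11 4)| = 6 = |(0 11 4)(6 9)(8 10)|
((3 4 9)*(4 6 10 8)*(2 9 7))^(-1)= (2 7 4 8 10 6 3 9)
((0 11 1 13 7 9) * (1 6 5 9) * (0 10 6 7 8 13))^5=(0 11 7 1)(5 9 10 6)(8 13)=((0 11 7 1)(5 9 10 6)(8 13))^5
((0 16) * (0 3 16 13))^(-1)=(0 13)(3 16)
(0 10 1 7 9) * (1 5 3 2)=(0 10 5 3 2 1 7 9)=[10, 7, 1, 2, 4, 3, 6, 9, 8, 0, 5]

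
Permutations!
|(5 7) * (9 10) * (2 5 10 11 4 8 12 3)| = |(2 5 7 10 9 11 4 8 12 3)| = 10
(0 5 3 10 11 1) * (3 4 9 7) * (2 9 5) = (0 2 9 7 3 10 11 1)(4 5) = [2, 0, 9, 10, 5, 4, 6, 3, 8, 7, 11, 1]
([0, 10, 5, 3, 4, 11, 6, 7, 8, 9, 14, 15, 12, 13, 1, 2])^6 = [0, 1, 11, 3, 4, 15, 6, 7, 8, 9, 10, 2, 12, 13, 14, 5]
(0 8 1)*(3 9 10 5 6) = (0 8 1)(3 9 10 5 6) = [8, 0, 2, 9, 4, 6, 3, 7, 1, 10, 5]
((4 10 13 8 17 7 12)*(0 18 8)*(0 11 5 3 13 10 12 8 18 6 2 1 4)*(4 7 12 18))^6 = (18)(0 17 7 2)(1 6 12 8)(3 11)(5 13) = ((0 6 2 1 7 8 17 12)(3 13 11 5)(4 18))^6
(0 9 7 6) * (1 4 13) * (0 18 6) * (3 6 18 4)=(18)(0 9 7)(1 3 6 4 13)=[9, 3, 2, 6, 13, 5, 4, 0, 8, 7, 10, 11, 12, 1, 14, 15, 16, 17, 18]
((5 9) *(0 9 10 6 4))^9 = ((0 9 5 10 6 4))^9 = (0 10)(4 5)(6 9)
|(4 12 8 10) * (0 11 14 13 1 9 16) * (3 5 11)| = |(0 3 5 11 14 13 1 9 16)(4 12 8 10)| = 36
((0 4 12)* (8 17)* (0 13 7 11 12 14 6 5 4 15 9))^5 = (0 9 15)(4 14 6 5)(7 11 12 13)(8 17)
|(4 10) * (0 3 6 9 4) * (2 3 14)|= 8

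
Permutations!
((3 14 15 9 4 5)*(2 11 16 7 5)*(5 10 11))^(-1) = (2 4 9 15 14 3 5)(7 16 11 10)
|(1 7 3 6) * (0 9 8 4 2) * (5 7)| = |(0 9 8 4 2)(1 5 7 3 6)| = 5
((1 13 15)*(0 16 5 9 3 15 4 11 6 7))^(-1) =(0 7 6 11 4 13 1 15 3 9 5 16)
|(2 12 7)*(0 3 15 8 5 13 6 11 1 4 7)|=13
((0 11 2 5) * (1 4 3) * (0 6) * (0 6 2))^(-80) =(11)(1 4 3)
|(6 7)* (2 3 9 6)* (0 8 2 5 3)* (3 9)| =12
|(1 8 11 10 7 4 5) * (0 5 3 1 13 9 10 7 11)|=|(0 5 13 9 10 11 7 4 3 1 8)|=11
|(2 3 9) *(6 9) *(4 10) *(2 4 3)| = |(3 6 9 4 10)| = 5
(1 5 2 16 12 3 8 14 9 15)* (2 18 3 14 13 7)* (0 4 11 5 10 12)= [4, 10, 16, 8, 11, 18, 6, 2, 13, 15, 12, 5, 14, 7, 9, 1, 0, 17, 3]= (0 4 11 5 18 3 8 13 7 2 16)(1 10 12 14 9 15)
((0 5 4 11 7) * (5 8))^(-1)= (0 7 11 4 5 8)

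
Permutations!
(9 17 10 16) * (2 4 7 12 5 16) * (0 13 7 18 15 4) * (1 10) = (0 13 7 12 5 16 9 17 1 10 2)(4 18 15) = [13, 10, 0, 3, 18, 16, 6, 12, 8, 17, 2, 11, 5, 7, 14, 4, 9, 1, 15]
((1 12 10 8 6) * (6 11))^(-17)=((1 12 10 8 11 6))^(-17)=(1 12 10 8 11 6)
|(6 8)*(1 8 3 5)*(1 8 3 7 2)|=7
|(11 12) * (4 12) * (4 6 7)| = 5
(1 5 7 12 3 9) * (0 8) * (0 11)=(0 8 11)(1 5 7 12 3 9)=[8, 5, 2, 9, 4, 7, 6, 12, 11, 1, 10, 0, 3]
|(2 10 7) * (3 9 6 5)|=|(2 10 7)(3 9 6 5)|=12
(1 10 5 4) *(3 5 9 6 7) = (1 10 9 6 7 3 5 4) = [0, 10, 2, 5, 1, 4, 7, 3, 8, 6, 9]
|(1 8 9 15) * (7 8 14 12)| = |(1 14 12 7 8 9 15)| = 7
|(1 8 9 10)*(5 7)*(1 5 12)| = |(1 8 9 10 5 7 12)| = 7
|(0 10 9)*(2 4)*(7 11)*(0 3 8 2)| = 14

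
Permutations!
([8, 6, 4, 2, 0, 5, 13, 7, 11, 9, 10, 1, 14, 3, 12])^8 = [4, 11, 3, 13, 2, 5, 1, 7, 0, 9, 10, 8, 12, 6, 14]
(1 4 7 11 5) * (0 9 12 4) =(0 9 12 4 7 11 5 1) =[9, 0, 2, 3, 7, 1, 6, 11, 8, 12, 10, 5, 4]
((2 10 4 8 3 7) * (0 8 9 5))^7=((0 8 3 7 2 10 4 9 5))^7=(0 9 10 7 8 5 4 2 3)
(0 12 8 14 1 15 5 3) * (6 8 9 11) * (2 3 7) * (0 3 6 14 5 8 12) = (1 15 8 5 7 2 6 12 9 11 14) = [0, 15, 6, 3, 4, 7, 12, 2, 5, 11, 10, 14, 9, 13, 1, 8]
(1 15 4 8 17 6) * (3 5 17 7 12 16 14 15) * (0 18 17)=(0 18 17 6 1 3 5)(4 8 7 12 16 14 15)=[18, 3, 2, 5, 8, 0, 1, 12, 7, 9, 10, 11, 16, 13, 15, 4, 14, 6, 17]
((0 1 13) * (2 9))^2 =(0 13 1)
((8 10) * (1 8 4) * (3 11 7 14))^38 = ((1 8 10 4)(3 11 7 14))^38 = (1 10)(3 7)(4 8)(11 14)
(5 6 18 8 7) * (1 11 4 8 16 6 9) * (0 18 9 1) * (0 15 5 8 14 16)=(0 18)(1 11 4 14 16 6 9 15 5)(7 8)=[18, 11, 2, 3, 14, 1, 9, 8, 7, 15, 10, 4, 12, 13, 16, 5, 6, 17, 0]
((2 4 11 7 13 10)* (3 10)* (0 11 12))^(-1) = (0 12 4 2 10 3 13 7 11)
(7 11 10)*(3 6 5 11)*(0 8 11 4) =[8, 1, 2, 6, 0, 4, 5, 3, 11, 9, 7, 10] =(0 8 11 10 7 3 6 5 4)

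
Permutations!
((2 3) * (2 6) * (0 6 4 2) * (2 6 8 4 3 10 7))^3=(10)(0 6 4 8)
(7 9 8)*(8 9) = (9)(7 8) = [0, 1, 2, 3, 4, 5, 6, 8, 7, 9]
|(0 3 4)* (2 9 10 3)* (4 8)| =|(0 2 9 10 3 8 4)| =7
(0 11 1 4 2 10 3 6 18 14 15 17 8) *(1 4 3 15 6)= (0 11 4 2 10 15 17 8)(1 3)(6 18 14)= [11, 3, 10, 1, 2, 5, 18, 7, 0, 9, 15, 4, 12, 13, 6, 17, 16, 8, 14]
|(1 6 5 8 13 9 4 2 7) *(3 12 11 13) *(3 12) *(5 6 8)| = 9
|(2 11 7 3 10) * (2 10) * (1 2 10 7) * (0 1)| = 12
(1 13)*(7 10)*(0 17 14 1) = [17, 13, 2, 3, 4, 5, 6, 10, 8, 9, 7, 11, 12, 0, 1, 15, 16, 14] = (0 17 14 1 13)(7 10)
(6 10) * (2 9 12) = (2 9 12)(6 10) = [0, 1, 9, 3, 4, 5, 10, 7, 8, 12, 6, 11, 2]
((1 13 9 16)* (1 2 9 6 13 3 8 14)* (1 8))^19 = (1 3)(2 9 16)(6 13)(8 14)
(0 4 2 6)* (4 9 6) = [9, 1, 4, 3, 2, 5, 0, 7, 8, 6] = (0 9 6)(2 4)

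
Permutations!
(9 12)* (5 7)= (5 7)(9 12)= [0, 1, 2, 3, 4, 7, 6, 5, 8, 12, 10, 11, 9]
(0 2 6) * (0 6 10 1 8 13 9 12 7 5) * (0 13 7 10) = (0 2)(1 8 7 5 13 9 12 10) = [2, 8, 0, 3, 4, 13, 6, 5, 7, 12, 1, 11, 10, 9]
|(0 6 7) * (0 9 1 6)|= |(1 6 7 9)|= 4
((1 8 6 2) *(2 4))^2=((1 8 6 4 2))^2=(1 6 2 8 4)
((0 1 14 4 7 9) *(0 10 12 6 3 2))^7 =(0 12 4 2 10 14 3 9 1 6 7)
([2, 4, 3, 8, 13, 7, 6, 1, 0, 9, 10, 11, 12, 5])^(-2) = [3, 5, 8, 0, 7, 4, 6, 13, 2, 9, 10, 11, 12, 1]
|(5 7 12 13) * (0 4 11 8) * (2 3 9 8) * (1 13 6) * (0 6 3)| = 36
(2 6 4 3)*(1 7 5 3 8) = [0, 7, 6, 2, 8, 3, 4, 5, 1] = (1 7 5 3 2 6 4 8)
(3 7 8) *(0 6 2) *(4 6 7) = (0 7 8 3 4 6 2) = [7, 1, 0, 4, 6, 5, 2, 8, 3]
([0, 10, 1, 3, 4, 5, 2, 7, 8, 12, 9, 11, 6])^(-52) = (1 9 6)(2 10 12)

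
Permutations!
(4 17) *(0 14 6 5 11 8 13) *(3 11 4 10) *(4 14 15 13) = (0 15 13)(3 11 8 4 17 10)(5 14 6) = [15, 1, 2, 11, 17, 14, 5, 7, 4, 9, 3, 8, 12, 0, 6, 13, 16, 10]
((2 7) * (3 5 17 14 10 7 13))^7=(2 7 10 14 17 5 3 13)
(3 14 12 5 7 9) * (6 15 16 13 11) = (3 14 12 5 7 9)(6 15 16 13 11) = [0, 1, 2, 14, 4, 7, 15, 9, 8, 3, 10, 6, 5, 11, 12, 16, 13]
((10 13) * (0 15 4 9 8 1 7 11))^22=((0 15 4 9 8 1 7 11)(10 13))^22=(0 7 8 4)(1 9 15 11)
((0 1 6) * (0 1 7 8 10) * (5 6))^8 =((0 7 8 10)(1 5 6))^8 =(10)(1 6 5)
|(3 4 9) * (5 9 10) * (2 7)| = |(2 7)(3 4 10 5 9)| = 10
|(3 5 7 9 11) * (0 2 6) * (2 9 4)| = |(0 9 11 3 5 7 4 2 6)| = 9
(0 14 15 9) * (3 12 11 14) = (0 3 12 11 14 15 9) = [3, 1, 2, 12, 4, 5, 6, 7, 8, 0, 10, 14, 11, 13, 15, 9]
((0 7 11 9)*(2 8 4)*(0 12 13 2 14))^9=((0 7 11 9 12 13 2 8 4 14))^9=(0 14 4 8 2 13 12 9 11 7)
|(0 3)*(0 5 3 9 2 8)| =4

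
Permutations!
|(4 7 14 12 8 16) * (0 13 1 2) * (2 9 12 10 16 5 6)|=|(0 13 1 9 12 8 5 6 2)(4 7 14 10 16)|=45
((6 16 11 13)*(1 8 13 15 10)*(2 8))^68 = (1 16 2 11 8 15 13 10 6)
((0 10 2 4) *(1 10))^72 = (0 10 4 1 2)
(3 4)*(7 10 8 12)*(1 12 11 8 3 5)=(1 12 7 10 3 4 5)(8 11)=[0, 12, 2, 4, 5, 1, 6, 10, 11, 9, 3, 8, 7]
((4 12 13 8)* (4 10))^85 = ((4 12 13 8 10))^85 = (13)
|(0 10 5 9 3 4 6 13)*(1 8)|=8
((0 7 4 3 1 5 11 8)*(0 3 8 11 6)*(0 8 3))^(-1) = ((11)(0 7 4 3 1 5 6 8))^(-1) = (11)(0 8 6 5 1 3 4 7)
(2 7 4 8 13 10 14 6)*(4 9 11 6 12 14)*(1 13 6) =(1 13 10 4 8 6 2 7 9 11)(12 14) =[0, 13, 7, 3, 8, 5, 2, 9, 6, 11, 4, 1, 14, 10, 12]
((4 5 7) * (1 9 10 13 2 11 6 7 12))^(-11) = ((1 9 10 13 2 11 6 7 4 5 12))^(-11) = (13)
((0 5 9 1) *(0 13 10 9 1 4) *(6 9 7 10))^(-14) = (13)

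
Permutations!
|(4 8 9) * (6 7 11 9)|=6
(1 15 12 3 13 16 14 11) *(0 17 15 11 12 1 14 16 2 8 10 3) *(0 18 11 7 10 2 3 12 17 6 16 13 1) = (0 6 16 13 3 1 7 10 12 18 11 14 17 15)(2 8) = [6, 7, 8, 1, 4, 5, 16, 10, 2, 9, 12, 14, 18, 3, 17, 0, 13, 15, 11]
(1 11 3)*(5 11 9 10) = (1 9 10 5 11 3) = [0, 9, 2, 1, 4, 11, 6, 7, 8, 10, 5, 3]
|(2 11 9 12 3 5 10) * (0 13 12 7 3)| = 21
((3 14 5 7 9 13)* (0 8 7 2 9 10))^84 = ((0 8 7 10)(2 9 13 3 14 5))^84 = (14)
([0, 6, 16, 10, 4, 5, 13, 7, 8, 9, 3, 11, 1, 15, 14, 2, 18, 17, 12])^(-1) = [0, 12, 15, 10, 4, 5, 1, 7, 8, 9, 3, 11, 18, 6, 14, 13, 2, 17, 16]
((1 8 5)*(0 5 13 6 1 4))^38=(0 4 5)(1 13)(6 8)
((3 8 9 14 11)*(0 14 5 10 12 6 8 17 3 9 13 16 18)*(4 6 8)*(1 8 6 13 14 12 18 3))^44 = (0 9 1 13)(3 6 10 14)(4 18 11 17)(5 8 16 12)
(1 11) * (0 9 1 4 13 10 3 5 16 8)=(0 9 1 11 4 13 10 3 5 16 8)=[9, 11, 2, 5, 13, 16, 6, 7, 0, 1, 3, 4, 12, 10, 14, 15, 8]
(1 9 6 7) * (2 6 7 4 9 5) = (1 5 2 6 4 9 7) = [0, 5, 6, 3, 9, 2, 4, 1, 8, 7]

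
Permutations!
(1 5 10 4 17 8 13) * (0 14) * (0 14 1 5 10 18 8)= (0 1 10 4 17)(5 18 8 13)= [1, 10, 2, 3, 17, 18, 6, 7, 13, 9, 4, 11, 12, 5, 14, 15, 16, 0, 8]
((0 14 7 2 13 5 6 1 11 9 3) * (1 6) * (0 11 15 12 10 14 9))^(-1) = (0 11 3 9)(1 5 13 2 7 14 10 12 15)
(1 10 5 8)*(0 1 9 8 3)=[1, 10, 2, 0, 4, 3, 6, 7, 9, 8, 5]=(0 1 10 5 3)(8 9)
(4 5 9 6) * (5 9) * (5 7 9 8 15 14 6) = (4 8 15 14 6)(5 7 9) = [0, 1, 2, 3, 8, 7, 4, 9, 15, 5, 10, 11, 12, 13, 6, 14]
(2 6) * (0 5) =(0 5)(2 6) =[5, 1, 6, 3, 4, 0, 2]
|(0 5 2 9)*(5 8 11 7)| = |(0 8 11 7 5 2 9)| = 7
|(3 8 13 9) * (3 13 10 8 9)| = 6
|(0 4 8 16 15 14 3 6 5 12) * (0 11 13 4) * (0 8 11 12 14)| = |(0 8 16 15)(3 6 5 14)(4 11 13)| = 12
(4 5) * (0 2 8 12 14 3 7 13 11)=(0 2 8 12 14 3 7 13 11)(4 5)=[2, 1, 8, 7, 5, 4, 6, 13, 12, 9, 10, 0, 14, 11, 3]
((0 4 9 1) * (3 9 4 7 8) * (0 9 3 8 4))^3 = ((0 7 4)(1 9))^3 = (1 9)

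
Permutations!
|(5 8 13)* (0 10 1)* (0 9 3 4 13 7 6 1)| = 18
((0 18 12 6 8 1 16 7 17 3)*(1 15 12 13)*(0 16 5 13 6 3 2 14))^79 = ((0 18 6 8 15 12 3 16 7 17 2 14)(1 5 13))^79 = (0 16 6 17 15 14 3 18 7 8 2 12)(1 5 13)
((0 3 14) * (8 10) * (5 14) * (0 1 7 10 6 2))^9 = (0 2 6 8 10 7 1 14 5 3)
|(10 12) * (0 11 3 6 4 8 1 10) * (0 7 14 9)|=12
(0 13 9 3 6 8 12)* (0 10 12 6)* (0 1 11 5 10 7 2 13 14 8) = (0 14 8 6)(1 11 5 10 12 7 2 13 9 3) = [14, 11, 13, 1, 4, 10, 0, 2, 6, 3, 12, 5, 7, 9, 8]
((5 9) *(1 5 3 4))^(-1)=((1 5 9 3 4))^(-1)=(1 4 3 9 5)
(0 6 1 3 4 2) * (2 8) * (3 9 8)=[6, 9, 0, 4, 3, 5, 1, 7, 2, 8]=(0 6 1 9 8 2)(3 4)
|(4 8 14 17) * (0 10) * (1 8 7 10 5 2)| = 10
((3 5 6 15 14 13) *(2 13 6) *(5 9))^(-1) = ((2 13 3 9 5)(6 15 14))^(-1) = (2 5 9 3 13)(6 14 15)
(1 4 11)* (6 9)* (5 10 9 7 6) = (1 4 11)(5 10 9)(6 7) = [0, 4, 2, 3, 11, 10, 7, 6, 8, 5, 9, 1]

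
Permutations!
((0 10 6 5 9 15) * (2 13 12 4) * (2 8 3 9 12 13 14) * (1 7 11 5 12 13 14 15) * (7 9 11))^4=(0 4 5 15 12 11 2 6 3 14 10 8 13)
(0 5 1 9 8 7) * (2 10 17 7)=[5, 9, 10, 3, 4, 1, 6, 0, 2, 8, 17, 11, 12, 13, 14, 15, 16, 7]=(0 5 1 9 8 2 10 17 7)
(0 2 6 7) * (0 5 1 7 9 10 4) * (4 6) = [2, 7, 4, 3, 0, 1, 9, 5, 8, 10, 6] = (0 2 4)(1 7 5)(6 9 10)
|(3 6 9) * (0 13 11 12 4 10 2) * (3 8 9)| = |(0 13 11 12 4 10 2)(3 6)(8 9)| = 14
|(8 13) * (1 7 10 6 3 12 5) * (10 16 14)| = |(1 7 16 14 10 6 3 12 5)(8 13)| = 18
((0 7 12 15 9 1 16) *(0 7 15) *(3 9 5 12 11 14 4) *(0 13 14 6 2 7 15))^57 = (1 4 12 16 3 13 15 9 14 5)(2 7 11 6)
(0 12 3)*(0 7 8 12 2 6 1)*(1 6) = [2, 0, 1, 7, 4, 5, 6, 8, 12, 9, 10, 11, 3] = (0 2 1)(3 7 8 12)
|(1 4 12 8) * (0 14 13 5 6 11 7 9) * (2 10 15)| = 24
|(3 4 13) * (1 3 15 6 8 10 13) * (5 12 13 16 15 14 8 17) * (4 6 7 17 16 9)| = 15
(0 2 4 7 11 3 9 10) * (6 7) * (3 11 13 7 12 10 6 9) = [2, 1, 4, 3, 9, 5, 12, 13, 8, 6, 0, 11, 10, 7] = (0 2 4 9 6 12 10)(7 13)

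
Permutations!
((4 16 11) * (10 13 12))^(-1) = (4 11 16)(10 12 13)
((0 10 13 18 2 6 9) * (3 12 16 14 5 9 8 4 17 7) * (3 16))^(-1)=((0 10 13 18 2 6 8 4 17 7 16 14 5 9)(3 12))^(-1)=(0 9 5 14 16 7 17 4 8 6 2 18 13 10)(3 12)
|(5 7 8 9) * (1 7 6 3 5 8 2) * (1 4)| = 12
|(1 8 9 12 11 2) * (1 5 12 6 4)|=|(1 8 9 6 4)(2 5 12 11)|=20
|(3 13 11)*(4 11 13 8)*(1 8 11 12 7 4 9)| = |(13)(1 8 9)(3 11)(4 12 7)| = 6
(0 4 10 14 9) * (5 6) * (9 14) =(14)(0 4 10 9)(5 6) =[4, 1, 2, 3, 10, 6, 5, 7, 8, 0, 9, 11, 12, 13, 14]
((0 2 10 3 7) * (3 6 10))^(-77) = ((0 2 3 7)(6 10))^(-77) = (0 7 3 2)(6 10)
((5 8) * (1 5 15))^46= (1 8)(5 15)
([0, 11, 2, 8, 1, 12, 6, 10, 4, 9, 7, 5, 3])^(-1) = (1 4 8 3 12 5 11)(7 10)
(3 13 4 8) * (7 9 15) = (3 13 4 8)(7 9 15) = [0, 1, 2, 13, 8, 5, 6, 9, 3, 15, 10, 11, 12, 4, 14, 7]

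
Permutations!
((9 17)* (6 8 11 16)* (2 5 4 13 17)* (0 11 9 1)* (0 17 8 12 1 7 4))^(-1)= ((0 11 16 6 12 1 17 7 4 13 8 9 2 5))^(-1)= (0 5 2 9 8 13 4 7 17 1 12 6 16 11)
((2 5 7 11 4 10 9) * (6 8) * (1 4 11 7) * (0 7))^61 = ((11)(0 7)(1 4 10 9 2 5)(6 8))^61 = (11)(0 7)(1 4 10 9 2 5)(6 8)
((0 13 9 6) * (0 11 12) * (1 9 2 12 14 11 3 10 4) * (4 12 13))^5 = ((0 4 1 9 6 3 10 12)(2 13)(11 14))^5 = (0 3 1 12 6 4 10 9)(2 13)(11 14)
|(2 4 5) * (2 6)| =|(2 4 5 6)| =4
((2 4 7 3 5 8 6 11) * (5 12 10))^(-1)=(2 11 6 8 5 10 12 3 7 4)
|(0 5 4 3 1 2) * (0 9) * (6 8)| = |(0 5 4 3 1 2 9)(6 8)| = 14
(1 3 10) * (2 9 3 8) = (1 8 2 9 3 10) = [0, 8, 9, 10, 4, 5, 6, 7, 2, 3, 1]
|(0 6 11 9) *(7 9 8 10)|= 7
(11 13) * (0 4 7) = [4, 1, 2, 3, 7, 5, 6, 0, 8, 9, 10, 13, 12, 11] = (0 4 7)(11 13)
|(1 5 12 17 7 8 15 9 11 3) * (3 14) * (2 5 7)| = 8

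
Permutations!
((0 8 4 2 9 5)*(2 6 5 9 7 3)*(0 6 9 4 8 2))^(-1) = (0 3 7 2)(4 9)(5 6) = ((0 2 7 3)(4 9)(5 6))^(-1)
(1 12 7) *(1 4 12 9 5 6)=(1 9 5 6)(4 12 7)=[0, 9, 2, 3, 12, 6, 1, 4, 8, 5, 10, 11, 7]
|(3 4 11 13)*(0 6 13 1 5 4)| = 4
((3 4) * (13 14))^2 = ((3 4)(13 14))^2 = (14)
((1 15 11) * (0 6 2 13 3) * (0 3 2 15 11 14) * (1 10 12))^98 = (0 15)(1 10)(6 14)(11 12)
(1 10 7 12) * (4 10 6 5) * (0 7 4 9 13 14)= (0 7 12 1 6 5 9 13 14)(4 10)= [7, 6, 2, 3, 10, 9, 5, 12, 8, 13, 4, 11, 1, 14, 0]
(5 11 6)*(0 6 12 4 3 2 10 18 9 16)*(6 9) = [9, 1, 10, 2, 3, 11, 5, 7, 8, 16, 18, 12, 4, 13, 14, 15, 0, 17, 6] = (0 9 16)(2 10 18 6 5 11 12 4 3)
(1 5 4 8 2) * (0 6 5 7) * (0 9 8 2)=[6, 7, 1, 3, 2, 4, 5, 9, 0, 8]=(0 6 5 4 2 1 7 9 8)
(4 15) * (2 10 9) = (2 10 9)(4 15) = [0, 1, 10, 3, 15, 5, 6, 7, 8, 2, 9, 11, 12, 13, 14, 4]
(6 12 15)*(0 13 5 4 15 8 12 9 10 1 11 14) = [13, 11, 2, 3, 15, 4, 9, 7, 12, 10, 1, 14, 8, 5, 0, 6] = (0 13 5 4 15 6 9 10 1 11 14)(8 12)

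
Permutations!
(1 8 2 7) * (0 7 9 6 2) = (0 7 1 8)(2 9 6) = [7, 8, 9, 3, 4, 5, 2, 1, 0, 6]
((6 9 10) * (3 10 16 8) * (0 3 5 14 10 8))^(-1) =(0 16 9 6 10 14 5 8 3)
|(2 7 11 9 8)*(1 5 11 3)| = 8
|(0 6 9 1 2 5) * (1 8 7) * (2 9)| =4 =|(0 6 2 5)(1 9 8 7)|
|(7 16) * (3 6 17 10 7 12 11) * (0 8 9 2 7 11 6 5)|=13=|(0 8 9 2 7 16 12 6 17 10 11 3 5)|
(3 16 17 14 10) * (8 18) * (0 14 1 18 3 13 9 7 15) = (0 14 10 13 9 7 15)(1 18 8 3 16 17) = [14, 18, 2, 16, 4, 5, 6, 15, 3, 7, 13, 11, 12, 9, 10, 0, 17, 1, 8]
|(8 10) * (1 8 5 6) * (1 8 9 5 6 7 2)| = |(1 9 5 7 2)(6 8 10)| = 15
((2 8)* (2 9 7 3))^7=(2 9 3 8 7)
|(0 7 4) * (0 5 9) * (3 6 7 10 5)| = |(0 10 5 9)(3 6 7 4)| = 4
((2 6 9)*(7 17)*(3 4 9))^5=(7 17)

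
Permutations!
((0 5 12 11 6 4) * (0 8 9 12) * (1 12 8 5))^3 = (0 11 5 12 4 1 6)(8 9)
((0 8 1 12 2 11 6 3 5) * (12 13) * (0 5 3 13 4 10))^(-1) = (0 10 4 1 8)(2 12 13 6 11)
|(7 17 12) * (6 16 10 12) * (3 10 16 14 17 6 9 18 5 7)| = |(3 10 12)(5 7 6 14 17 9 18)| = 21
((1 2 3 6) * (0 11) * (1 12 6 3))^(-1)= ((0 11)(1 2)(6 12))^(-1)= (0 11)(1 2)(6 12)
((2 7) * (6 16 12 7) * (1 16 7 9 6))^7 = ((1 16 12 9 6 7 2))^7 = (16)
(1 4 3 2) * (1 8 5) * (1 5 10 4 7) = (1 7)(2 8 10 4 3) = [0, 7, 8, 2, 3, 5, 6, 1, 10, 9, 4]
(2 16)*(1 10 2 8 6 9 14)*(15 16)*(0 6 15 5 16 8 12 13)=(0 6 9 14 1 10 2 5 16 12 13)(8 15)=[6, 10, 5, 3, 4, 16, 9, 7, 15, 14, 2, 11, 13, 0, 1, 8, 12]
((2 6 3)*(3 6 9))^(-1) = (2 3 9)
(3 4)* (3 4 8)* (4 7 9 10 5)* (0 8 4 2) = (0 8 3 4 7 9 10 5 2) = [8, 1, 0, 4, 7, 2, 6, 9, 3, 10, 5]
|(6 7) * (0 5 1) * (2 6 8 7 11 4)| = |(0 5 1)(2 6 11 4)(7 8)| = 12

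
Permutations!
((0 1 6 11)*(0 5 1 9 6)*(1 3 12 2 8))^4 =(0 5 8 6 12)(1 11 2 9 3)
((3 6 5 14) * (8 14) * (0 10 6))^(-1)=((0 10 6 5 8 14 3))^(-1)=(0 3 14 8 5 6 10)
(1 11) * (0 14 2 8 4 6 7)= (0 14 2 8 4 6 7)(1 11)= [14, 11, 8, 3, 6, 5, 7, 0, 4, 9, 10, 1, 12, 13, 2]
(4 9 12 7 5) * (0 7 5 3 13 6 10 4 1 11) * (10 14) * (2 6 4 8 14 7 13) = [13, 11, 6, 2, 9, 1, 7, 3, 14, 12, 8, 0, 5, 4, 10] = (0 13 4 9 12 5 1 11)(2 6 7 3)(8 14 10)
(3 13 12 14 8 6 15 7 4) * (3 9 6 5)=[0, 1, 2, 13, 9, 3, 15, 4, 5, 6, 10, 11, 14, 12, 8, 7]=(3 13 12 14 8 5)(4 9 6 15 7)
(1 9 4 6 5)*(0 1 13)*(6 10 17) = (0 1 9 4 10 17 6 5 13) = [1, 9, 2, 3, 10, 13, 5, 7, 8, 4, 17, 11, 12, 0, 14, 15, 16, 6]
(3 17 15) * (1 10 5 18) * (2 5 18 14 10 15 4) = (1 15 3 17 4 2 5 14 10 18) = [0, 15, 5, 17, 2, 14, 6, 7, 8, 9, 18, 11, 12, 13, 10, 3, 16, 4, 1]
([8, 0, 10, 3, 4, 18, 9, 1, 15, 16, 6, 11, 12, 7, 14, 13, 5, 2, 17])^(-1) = (0 1 7 13 15 8)(2 17 18 5 16 9 6 10)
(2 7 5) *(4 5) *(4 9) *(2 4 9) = (9)(2 7)(4 5) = [0, 1, 7, 3, 5, 4, 6, 2, 8, 9]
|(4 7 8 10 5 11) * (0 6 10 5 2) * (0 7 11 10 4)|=20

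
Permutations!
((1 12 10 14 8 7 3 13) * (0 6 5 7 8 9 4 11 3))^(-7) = ((0 6 5 7)(1 12 10 14 9 4 11 3 13))^(-7) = (0 6 5 7)(1 10 9 11 13 12 14 4 3)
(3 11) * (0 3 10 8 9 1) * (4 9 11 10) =(0 3 10 8 11 4 9 1) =[3, 0, 2, 10, 9, 5, 6, 7, 11, 1, 8, 4]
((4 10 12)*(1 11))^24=(12)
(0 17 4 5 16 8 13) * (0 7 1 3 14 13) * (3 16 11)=(0 17 4 5 11 3 14 13 7 1 16 8)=[17, 16, 2, 14, 5, 11, 6, 1, 0, 9, 10, 3, 12, 7, 13, 15, 8, 4]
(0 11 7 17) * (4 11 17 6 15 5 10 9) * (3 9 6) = (0 17)(3 9 4 11 7)(5 10 6 15) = [17, 1, 2, 9, 11, 10, 15, 3, 8, 4, 6, 7, 12, 13, 14, 5, 16, 0]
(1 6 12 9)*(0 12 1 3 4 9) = [12, 6, 2, 4, 9, 5, 1, 7, 8, 3, 10, 11, 0] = (0 12)(1 6)(3 4 9)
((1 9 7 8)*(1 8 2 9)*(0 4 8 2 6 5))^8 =((0 4 8 2 9 7 6 5))^8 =(9)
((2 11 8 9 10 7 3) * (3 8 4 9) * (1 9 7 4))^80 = ((1 9 10 4 7 8 3 2 11))^80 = (1 11 2 3 8 7 4 10 9)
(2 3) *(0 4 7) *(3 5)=(0 4 7)(2 5 3)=[4, 1, 5, 2, 7, 3, 6, 0]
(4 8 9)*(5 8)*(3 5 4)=(3 5 8 9)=[0, 1, 2, 5, 4, 8, 6, 7, 9, 3]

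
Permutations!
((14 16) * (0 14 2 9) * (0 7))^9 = ((0 14 16 2 9 7))^9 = (0 2)(7 16)(9 14)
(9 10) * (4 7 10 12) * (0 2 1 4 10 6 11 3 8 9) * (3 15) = (0 2 1 4 7 6 11 15 3 8 9 12 10) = [2, 4, 1, 8, 7, 5, 11, 6, 9, 12, 0, 15, 10, 13, 14, 3]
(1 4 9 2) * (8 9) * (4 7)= [0, 7, 1, 3, 8, 5, 6, 4, 9, 2]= (1 7 4 8 9 2)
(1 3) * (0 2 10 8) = (0 2 10 8)(1 3) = [2, 3, 10, 1, 4, 5, 6, 7, 0, 9, 8]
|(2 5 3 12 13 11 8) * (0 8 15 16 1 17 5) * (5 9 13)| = |(0 8 2)(1 17 9 13 11 15 16)(3 12 5)| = 21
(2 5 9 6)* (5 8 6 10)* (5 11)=[0, 1, 8, 3, 4, 9, 2, 7, 6, 10, 11, 5]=(2 8 6)(5 9 10 11)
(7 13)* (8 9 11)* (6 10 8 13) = (6 10 8 9 11 13 7) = [0, 1, 2, 3, 4, 5, 10, 6, 9, 11, 8, 13, 12, 7]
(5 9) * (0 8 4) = (0 8 4)(5 9) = [8, 1, 2, 3, 0, 9, 6, 7, 4, 5]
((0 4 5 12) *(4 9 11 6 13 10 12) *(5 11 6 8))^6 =((0 9 6 13 10 12)(4 11 8 5))^6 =(13)(4 8)(5 11)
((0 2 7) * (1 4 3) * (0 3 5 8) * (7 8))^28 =((0 2 8)(1 4 5 7 3))^28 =(0 2 8)(1 7 4 3 5)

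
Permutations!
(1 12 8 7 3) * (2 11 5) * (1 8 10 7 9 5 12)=(2 11 12 10 7 3 8 9 5)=[0, 1, 11, 8, 4, 2, 6, 3, 9, 5, 7, 12, 10]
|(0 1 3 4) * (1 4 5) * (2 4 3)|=|(0 3 5 1 2 4)|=6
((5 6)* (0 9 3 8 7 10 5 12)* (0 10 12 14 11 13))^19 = (0 5 3 14 7 13 10 9 6 8 11 12)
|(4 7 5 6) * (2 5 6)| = |(2 5)(4 7 6)| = 6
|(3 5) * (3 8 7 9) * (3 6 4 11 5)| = |(4 11 5 8 7 9 6)| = 7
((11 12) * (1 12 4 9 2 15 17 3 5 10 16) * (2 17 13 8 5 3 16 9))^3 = ((1 12 11 4 2 15 13 8 5 10 9 17 16))^3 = (1 4 13 10 16 11 15 5 17 12 2 8 9)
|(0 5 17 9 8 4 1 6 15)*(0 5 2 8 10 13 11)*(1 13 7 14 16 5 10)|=30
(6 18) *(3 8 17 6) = (3 8 17 6 18) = [0, 1, 2, 8, 4, 5, 18, 7, 17, 9, 10, 11, 12, 13, 14, 15, 16, 6, 3]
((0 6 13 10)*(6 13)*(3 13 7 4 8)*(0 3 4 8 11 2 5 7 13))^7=(0 3 10 13)(2 5 7 8 4 11)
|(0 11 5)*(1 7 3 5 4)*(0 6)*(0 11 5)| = |(0 5 6 11 4 1 7 3)| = 8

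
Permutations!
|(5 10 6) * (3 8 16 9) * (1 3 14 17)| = 21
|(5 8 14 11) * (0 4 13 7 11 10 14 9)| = 8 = |(0 4 13 7 11 5 8 9)(10 14)|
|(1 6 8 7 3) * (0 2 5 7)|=8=|(0 2 5 7 3 1 6 8)|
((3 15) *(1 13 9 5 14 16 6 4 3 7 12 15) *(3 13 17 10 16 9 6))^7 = (1 10 3 17 16)(4 13 6)(5 14 9)(7 12 15)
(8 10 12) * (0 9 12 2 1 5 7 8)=(0 9 12)(1 5 7 8 10 2)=[9, 5, 1, 3, 4, 7, 6, 8, 10, 12, 2, 11, 0]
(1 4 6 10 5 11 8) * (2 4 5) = [0, 5, 4, 3, 6, 11, 10, 7, 1, 9, 2, 8] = (1 5 11 8)(2 4 6 10)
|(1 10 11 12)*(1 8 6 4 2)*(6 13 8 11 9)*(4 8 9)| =4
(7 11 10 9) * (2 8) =(2 8)(7 11 10 9) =[0, 1, 8, 3, 4, 5, 6, 11, 2, 7, 9, 10]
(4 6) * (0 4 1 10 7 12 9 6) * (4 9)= (0 9 6 1 10 7 12 4)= [9, 10, 2, 3, 0, 5, 1, 12, 8, 6, 7, 11, 4]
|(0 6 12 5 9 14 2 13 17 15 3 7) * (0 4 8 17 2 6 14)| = |(0 14 6 12 5 9)(2 13)(3 7 4 8 17 15)| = 6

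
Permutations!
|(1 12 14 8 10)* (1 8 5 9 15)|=|(1 12 14 5 9 15)(8 10)|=6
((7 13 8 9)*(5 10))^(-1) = ((5 10)(7 13 8 9))^(-1) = (5 10)(7 9 8 13)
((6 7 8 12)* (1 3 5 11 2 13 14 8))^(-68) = (1 6 8 13 11 3 7 12 14 2 5)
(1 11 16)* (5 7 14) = (1 11 16)(5 7 14) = [0, 11, 2, 3, 4, 7, 6, 14, 8, 9, 10, 16, 12, 13, 5, 15, 1]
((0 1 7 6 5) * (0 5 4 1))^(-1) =(1 4 6 7)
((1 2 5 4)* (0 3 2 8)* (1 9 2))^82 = ((0 3 1 8)(2 5 4 9))^82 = (0 1)(2 4)(3 8)(5 9)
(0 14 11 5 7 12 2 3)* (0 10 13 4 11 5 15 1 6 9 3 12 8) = (0 14 5 7 8)(1 6 9 3 10 13 4 11 15)(2 12) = [14, 6, 12, 10, 11, 7, 9, 8, 0, 3, 13, 15, 2, 4, 5, 1]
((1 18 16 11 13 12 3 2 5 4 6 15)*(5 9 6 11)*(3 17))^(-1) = (1 15 6 9 2 3 17 12 13 11 4 5 16 18)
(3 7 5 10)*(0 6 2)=[6, 1, 0, 7, 4, 10, 2, 5, 8, 9, 3]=(0 6 2)(3 7 5 10)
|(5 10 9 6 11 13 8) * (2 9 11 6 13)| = 7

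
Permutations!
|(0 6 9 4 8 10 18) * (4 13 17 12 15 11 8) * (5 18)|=|(0 6 9 13 17 12 15 11 8 10 5 18)|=12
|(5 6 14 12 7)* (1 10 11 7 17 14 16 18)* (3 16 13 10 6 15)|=|(1 6 13 10 11 7 5 15 3 16 18)(12 17 14)|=33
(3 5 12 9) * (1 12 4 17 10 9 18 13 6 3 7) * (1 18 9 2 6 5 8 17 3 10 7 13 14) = (1 12 9 13 5 4 3 8 17 7 18 14)(2 6 10) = [0, 12, 6, 8, 3, 4, 10, 18, 17, 13, 2, 11, 9, 5, 1, 15, 16, 7, 14]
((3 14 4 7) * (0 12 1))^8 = (14)(0 1 12)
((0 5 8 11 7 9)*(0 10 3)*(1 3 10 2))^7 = (0 1 9 11 5 3 2 7 8)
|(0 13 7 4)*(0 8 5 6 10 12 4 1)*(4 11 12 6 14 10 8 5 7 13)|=|(0 4 5 14 10 6 8 7 1)(11 12)|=18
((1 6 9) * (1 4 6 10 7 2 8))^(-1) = (1 8 2 7 10)(4 9 6)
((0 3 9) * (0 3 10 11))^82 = (0 10 11)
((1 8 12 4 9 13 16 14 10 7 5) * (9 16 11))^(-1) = ((1 8 12 4 16 14 10 7 5)(9 13 11))^(-1) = (1 5 7 10 14 16 4 12 8)(9 11 13)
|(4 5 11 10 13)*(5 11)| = 4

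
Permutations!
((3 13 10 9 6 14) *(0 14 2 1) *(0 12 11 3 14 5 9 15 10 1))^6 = (15)(0 5 9 6 2)(1 12 11 3 13)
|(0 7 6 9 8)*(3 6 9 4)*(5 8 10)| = 6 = |(0 7 9 10 5 8)(3 6 4)|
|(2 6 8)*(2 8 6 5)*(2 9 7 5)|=3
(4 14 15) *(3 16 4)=(3 16 4 14 15)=[0, 1, 2, 16, 14, 5, 6, 7, 8, 9, 10, 11, 12, 13, 15, 3, 4]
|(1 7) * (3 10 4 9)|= 4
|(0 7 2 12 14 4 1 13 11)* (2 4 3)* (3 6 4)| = |(0 7 3 2 12 14 6 4 1 13 11)| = 11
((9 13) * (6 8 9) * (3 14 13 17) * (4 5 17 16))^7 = ((3 14 13 6 8 9 16 4 5 17))^7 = (3 4 8 14 5 9 13 17 16 6)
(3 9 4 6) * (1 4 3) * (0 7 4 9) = (0 7 4 6 1 9 3) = [7, 9, 2, 0, 6, 5, 1, 4, 8, 3]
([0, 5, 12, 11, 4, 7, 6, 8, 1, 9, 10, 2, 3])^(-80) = [0, 1, 2, 3, 4, 5, 6, 7, 8, 9, 10, 11, 12]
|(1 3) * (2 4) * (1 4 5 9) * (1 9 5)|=4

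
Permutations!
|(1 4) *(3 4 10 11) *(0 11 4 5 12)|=15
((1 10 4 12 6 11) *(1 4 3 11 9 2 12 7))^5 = (1 7 4 11 3 10)(2 12 6 9)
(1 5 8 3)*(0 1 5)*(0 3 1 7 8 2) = (0 7 8 1 3 5 2) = [7, 3, 0, 5, 4, 2, 6, 8, 1]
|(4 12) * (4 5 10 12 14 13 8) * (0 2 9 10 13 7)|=11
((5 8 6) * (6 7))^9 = (5 8 7 6)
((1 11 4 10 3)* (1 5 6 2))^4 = (1 3)(2 10)(4 6)(5 11)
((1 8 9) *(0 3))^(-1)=(0 3)(1 9 8)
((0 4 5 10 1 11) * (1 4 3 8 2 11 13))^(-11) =(0 11 2 8 3)(1 13)(4 5 10)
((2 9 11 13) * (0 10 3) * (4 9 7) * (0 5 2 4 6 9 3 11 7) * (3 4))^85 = (0 10 11 13 3 5 2)(6 9 7)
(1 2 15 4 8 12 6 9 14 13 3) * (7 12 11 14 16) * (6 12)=[0, 2, 15, 1, 8, 5, 9, 6, 11, 16, 10, 14, 12, 3, 13, 4, 7]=(1 2 15 4 8 11 14 13 3)(6 9 16 7)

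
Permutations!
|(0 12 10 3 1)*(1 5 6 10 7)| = 4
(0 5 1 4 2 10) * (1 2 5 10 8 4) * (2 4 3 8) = [10, 1, 2, 8, 5, 4, 6, 7, 3, 9, 0] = (0 10)(3 8)(4 5)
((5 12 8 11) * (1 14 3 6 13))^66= ((1 14 3 6 13)(5 12 8 11))^66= (1 14 3 6 13)(5 8)(11 12)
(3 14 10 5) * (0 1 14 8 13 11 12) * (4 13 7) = (0 1 14 10 5 3 8 7 4 13 11 12) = [1, 14, 2, 8, 13, 3, 6, 4, 7, 9, 5, 12, 0, 11, 10]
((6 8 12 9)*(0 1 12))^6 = ((0 1 12 9 6 8))^6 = (12)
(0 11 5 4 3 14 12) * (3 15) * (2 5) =(0 11 2 5 4 15 3 14 12) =[11, 1, 5, 14, 15, 4, 6, 7, 8, 9, 10, 2, 0, 13, 12, 3]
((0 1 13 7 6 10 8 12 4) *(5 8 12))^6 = ((0 1 13 7 6 10 12 4)(5 8))^6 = (0 12 6 13)(1 4 10 7)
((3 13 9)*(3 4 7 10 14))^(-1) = ((3 13 9 4 7 10 14))^(-1) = (3 14 10 7 4 9 13)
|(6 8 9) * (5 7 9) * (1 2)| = 10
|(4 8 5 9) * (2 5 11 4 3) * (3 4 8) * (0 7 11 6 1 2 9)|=24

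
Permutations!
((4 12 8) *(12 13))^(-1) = ((4 13 12 8))^(-1) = (4 8 12 13)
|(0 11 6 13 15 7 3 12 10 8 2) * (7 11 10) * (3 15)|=28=|(0 10 8 2)(3 12 7 15 11 6 13)|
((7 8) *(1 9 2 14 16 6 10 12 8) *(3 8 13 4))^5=(1 6 3 2 12 7 16 4 9 10 8 14 13)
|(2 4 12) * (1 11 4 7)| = 6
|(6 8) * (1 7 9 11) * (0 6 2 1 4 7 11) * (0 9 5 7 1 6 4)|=12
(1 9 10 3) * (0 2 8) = (0 2 8)(1 9 10 3) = [2, 9, 8, 1, 4, 5, 6, 7, 0, 10, 3]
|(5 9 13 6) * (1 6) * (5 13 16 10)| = |(1 6 13)(5 9 16 10)| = 12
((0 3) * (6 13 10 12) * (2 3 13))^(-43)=((0 13 10 12 6 2 3))^(-43)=(0 3 2 6 12 10 13)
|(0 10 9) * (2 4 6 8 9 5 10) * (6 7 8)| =6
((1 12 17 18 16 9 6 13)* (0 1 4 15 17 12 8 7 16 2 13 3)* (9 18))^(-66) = (0 16 4 6 8 2 17)(1 18 15 3 7 13 9)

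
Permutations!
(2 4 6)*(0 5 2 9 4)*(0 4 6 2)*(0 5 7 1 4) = (0 7 1 4 2)(6 9) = [7, 4, 0, 3, 2, 5, 9, 1, 8, 6]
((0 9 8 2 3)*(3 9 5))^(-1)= (0 3 5)(2 8 9)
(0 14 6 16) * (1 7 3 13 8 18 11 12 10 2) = (0 14 6 16)(1 7 3 13 8 18 11 12 10 2) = [14, 7, 1, 13, 4, 5, 16, 3, 18, 9, 2, 12, 10, 8, 6, 15, 0, 17, 11]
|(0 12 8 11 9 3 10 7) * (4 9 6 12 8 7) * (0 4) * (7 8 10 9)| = |(0 10)(3 9)(4 7)(6 12 8 11)| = 4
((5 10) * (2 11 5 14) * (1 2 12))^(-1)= (1 12 14 10 5 11 2)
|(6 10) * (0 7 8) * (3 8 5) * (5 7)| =|(0 5 3 8)(6 10)| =4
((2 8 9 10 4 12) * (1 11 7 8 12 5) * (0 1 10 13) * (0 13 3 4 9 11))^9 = (13)(0 1)(2 12)(3 9 10 5 4) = ((13)(0 1)(2 12)(3 4 5 10 9)(7 8 11))^9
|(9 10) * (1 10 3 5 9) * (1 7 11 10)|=|(3 5 9)(7 11 10)|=3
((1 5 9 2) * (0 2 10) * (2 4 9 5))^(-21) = (0 10 9 4)(1 2)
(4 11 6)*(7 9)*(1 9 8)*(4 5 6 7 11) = (1 9 11 7 8)(5 6) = [0, 9, 2, 3, 4, 6, 5, 8, 1, 11, 10, 7]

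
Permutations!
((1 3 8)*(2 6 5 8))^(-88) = (1 2 5)(3 6 8) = ((1 3 2 6 5 8))^(-88)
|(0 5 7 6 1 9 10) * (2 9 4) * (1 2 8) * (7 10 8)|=21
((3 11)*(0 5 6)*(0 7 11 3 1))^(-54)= ((0 5 6 7 11 1))^(-54)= (11)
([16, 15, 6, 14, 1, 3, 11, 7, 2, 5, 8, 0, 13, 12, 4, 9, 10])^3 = (0 8 11 10 6 16 2)(1 5 4 9 14 15 3)(12 13)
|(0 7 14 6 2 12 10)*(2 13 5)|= 9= |(0 7 14 6 13 5 2 12 10)|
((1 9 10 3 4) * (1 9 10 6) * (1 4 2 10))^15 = (10)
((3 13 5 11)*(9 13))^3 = (3 5 9 11 13)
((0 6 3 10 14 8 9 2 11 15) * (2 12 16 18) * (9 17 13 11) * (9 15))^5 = (0 8 12)(2 10 11)(3 13 18)(6 17 16)(9 15 14)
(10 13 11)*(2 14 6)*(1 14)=(1 14 6 2)(10 13 11)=[0, 14, 1, 3, 4, 5, 2, 7, 8, 9, 13, 10, 12, 11, 6]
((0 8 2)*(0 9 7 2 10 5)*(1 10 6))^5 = ((0 8 6 1 10 5)(2 9 7))^5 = (0 5 10 1 6 8)(2 7 9)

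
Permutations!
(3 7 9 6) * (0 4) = (0 4)(3 7 9 6) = [4, 1, 2, 7, 0, 5, 3, 9, 8, 6]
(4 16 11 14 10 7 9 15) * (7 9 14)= (4 16 11 7 14 10 9 15)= [0, 1, 2, 3, 16, 5, 6, 14, 8, 15, 9, 7, 12, 13, 10, 4, 11]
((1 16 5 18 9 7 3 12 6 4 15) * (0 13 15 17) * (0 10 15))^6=(1 3 15 7 10 9 17 18 4 5 6 16 12)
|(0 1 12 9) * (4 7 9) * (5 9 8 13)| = 9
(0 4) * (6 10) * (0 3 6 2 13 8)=[4, 1, 13, 6, 3, 5, 10, 7, 0, 9, 2, 11, 12, 8]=(0 4 3 6 10 2 13 8)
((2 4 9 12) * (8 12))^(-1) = (2 12 8 9 4)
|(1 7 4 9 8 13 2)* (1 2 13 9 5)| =4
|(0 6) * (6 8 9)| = 4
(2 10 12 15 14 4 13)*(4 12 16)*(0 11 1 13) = (0 11 1 13 2 10 16 4)(12 15 14) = [11, 13, 10, 3, 0, 5, 6, 7, 8, 9, 16, 1, 15, 2, 12, 14, 4]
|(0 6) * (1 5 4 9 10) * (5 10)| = |(0 6)(1 10)(4 9 5)| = 6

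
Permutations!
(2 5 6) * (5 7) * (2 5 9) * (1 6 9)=(1 6 5 9 2 7)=[0, 6, 7, 3, 4, 9, 5, 1, 8, 2]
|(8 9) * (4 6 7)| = 6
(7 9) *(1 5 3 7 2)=(1 5 3 7 9 2)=[0, 5, 1, 7, 4, 3, 6, 9, 8, 2]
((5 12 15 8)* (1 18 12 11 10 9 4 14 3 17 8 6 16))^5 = (1 16 6 15 12 18)(3 10 17 9 8 4 5 14 11)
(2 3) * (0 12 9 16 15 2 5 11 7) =(0 12 9 16 15 2 3 5 11 7) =[12, 1, 3, 5, 4, 11, 6, 0, 8, 16, 10, 7, 9, 13, 14, 2, 15]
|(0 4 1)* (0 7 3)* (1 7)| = 4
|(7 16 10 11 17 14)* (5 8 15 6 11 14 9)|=28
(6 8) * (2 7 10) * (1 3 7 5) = (1 3 7 10 2 5)(6 8) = [0, 3, 5, 7, 4, 1, 8, 10, 6, 9, 2]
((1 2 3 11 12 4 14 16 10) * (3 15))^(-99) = ((1 2 15 3 11 12 4 14 16 10))^(-99) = (1 2 15 3 11 12 4 14 16 10)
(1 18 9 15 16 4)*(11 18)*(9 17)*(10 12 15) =(1 11 18 17 9 10 12 15 16 4) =[0, 11, 2, 3, 1, 5, 6, 7, 8, 10, 12, 18, 15, 13, 14, 16, 4, 9, 17]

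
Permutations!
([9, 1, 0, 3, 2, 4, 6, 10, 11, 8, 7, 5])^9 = (0 8 5 2 9 11 4)(7 10)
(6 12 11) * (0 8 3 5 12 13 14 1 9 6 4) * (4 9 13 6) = (0 8 3 5 12 11 9 4)(1 13 14) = [8, 13, 2, 5, 0, 12, 6, 7, 3, 4, 10, 9, 11, 14, 1]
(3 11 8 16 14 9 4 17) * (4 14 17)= (3 11 8 16 17)(9 14)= [0, 1, 2, 11, 4, 5, 6, 7, 16, 14, 10, 8, 12, 13, 9, 15, 17, 3]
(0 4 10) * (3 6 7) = (0 4 10)(3 6 7) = [4, 1, 2, 6, 10, 5, 7, 3, 8, 9, 0]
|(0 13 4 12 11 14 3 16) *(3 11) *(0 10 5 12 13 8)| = |(0 8)(3 16 10 5 12)(4 13)(11 14)| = 10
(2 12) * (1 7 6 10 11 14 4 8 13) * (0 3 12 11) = (0 3 12 2 11 14 4 8 13 1 7 6 10) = [3, 7, 11, 12, 8, 5, 10, 6, 13, 9, 0, 14, 2, 1, 4]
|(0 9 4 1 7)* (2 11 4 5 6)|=9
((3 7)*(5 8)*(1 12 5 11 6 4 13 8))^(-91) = (1 5 12)(3 7)(4 6 11 8 13)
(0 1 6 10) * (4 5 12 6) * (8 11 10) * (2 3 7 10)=(0 1 4 5 12 6 8 11 2 3 7 10)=[1, 4, 3, 7, 5, 12, 8, 10, 11, 9, 0, 2, 6]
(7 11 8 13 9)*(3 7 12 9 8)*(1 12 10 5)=(1 12 9 10 5)(3 7 11)(8 13)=[0, 12, 2, 7, 4, 1, 6, 11, 13, 10, 5, 3, 9, 8]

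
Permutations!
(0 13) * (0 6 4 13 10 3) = (0 10 3)(4 13 6) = [10, 1, 2, 0, 13, 5, 4, 7, 8, 9, 3, 11, 12, 6]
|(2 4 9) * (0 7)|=6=|(0 7)(2 4 9)|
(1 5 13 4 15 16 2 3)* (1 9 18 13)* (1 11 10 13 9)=(1 5 11 10 13 4 15 16 2 3)(9 18)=[0, 5, 3, 1, 15, 11, 6, 7, 8, 18, 13, 10, 12, 4, 14, 16, 2, 17, 9]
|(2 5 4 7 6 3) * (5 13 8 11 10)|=10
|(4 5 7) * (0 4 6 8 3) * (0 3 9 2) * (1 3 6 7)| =|(0 4 5 1 3 6 8 9 2)| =9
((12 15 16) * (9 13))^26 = ((9 13)(12 15 16))^26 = (12 16 15)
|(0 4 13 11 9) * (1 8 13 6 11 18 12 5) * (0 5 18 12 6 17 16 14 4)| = |(1 8 13 12 18 6 11 9 5)(4 17 16 14)| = 36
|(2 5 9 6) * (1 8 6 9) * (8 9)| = |(1 9 8 6 2 5)| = 6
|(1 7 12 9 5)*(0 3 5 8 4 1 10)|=|(0 3 5 10)(1 7 12 9 8 4)|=12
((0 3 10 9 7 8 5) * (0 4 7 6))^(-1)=((0 3 10 9 6)(4 7 8 5))^(-1)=(0 6 9 10 3)(4 5 8 7)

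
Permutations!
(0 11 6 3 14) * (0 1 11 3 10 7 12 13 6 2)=(0 3 14 1 11 2)(6 10 7 12 13)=[3, 11, 0, 14, 4, 5, 10, 12, 8, 9, 7, 2, 13, 6, 1]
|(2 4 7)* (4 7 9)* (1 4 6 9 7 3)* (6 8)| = 15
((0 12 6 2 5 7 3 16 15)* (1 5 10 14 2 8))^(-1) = (0 15 16 3 7 5 1 8 6 12)(2 14 10)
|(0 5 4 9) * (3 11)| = |(0 5 4 9)(3 11)| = 4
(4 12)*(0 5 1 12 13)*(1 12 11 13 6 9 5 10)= (0 10 1 11 13)(4 6 9 5 12)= [10, 11, 2, 3, 6, 12, 9, 7, 8, 5, 1, 13, 4, 0]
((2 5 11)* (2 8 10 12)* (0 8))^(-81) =(0 12 11 10 5 8 2)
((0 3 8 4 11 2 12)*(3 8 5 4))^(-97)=(0 12 2 11 4 5 3 8)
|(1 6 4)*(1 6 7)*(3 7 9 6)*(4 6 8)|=|(1 9 8 4 3 7)|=6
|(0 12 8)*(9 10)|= 6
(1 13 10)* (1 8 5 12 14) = (1 13 10 8 5 12 14) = [0, 13, 2, 3, 4, 12, 6, 7, 5, 9, 8, 11, 14, 10, 1]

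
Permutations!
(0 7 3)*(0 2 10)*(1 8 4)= (0 7 3 2 10)(1 8 4)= [7, 8, 10, 2, 1, 5, 6, 3, 4, 9, 0]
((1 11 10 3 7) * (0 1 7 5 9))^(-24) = (0 3 1 5 11 9 10)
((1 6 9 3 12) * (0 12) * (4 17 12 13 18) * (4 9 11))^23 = ((0 13 18 9 3)(1 6 11 4 17 12))^23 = (0 9 13 3 18)(1 12 17 4 11 6)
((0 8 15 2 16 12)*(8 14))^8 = (0 14 8 15 2 16 12)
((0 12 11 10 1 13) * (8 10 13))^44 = ((0 12 11 13)(1 8 10))^44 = (13)(1 10 8)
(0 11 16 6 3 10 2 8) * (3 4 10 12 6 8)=(0 11 16 8)(2 3 12 6 4 10)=[11, 1, 3, 12, 10, 5, 4, 7, 0, 9, 2, 16, 6, 13, 14, 15, 8]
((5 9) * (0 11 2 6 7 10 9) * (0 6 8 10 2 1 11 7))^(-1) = (0 6 5 9 10 8 2 7)(1 11)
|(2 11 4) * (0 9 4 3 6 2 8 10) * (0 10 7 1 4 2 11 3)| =12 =|(0 9 2 3 6 11)(1 4 8 7)|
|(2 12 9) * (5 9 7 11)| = 6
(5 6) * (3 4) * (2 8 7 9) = [0, 1, 8, 4, 3, 6, 5, 9, 7, 2] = (2 8 7 9)(3 4)(5 6)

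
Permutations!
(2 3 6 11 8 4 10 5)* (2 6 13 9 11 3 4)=(2 4 10 5 6 3 13 9 11 8)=[0, 1, 4, 13, 10, 6, 3, 7, 2, 11, 5, 8, 12, 9]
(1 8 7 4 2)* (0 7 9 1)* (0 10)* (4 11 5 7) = (0 4 2 10)(1 8 9)(5 7 11) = [4, 8, 10, 3, 2, 7, 6, 11, 9, 1, 0, 5]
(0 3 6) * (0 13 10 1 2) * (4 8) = (0 3 6 13 10 1 2)(4 8) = [3, 2, 0, 6, 8, 5, 13, 7, 4, 9, 1, 11, 12, 10]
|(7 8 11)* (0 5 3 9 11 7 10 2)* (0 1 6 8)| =11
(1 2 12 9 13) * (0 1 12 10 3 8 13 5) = [1, 2, 10, 8, 4, 0, 6, 7, 13, 5, 3, 11, 9, 12] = (0 1 2 10 3 8 13 12 9 5)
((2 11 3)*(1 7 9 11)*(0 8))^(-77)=(0 8)(1 7 9 11 3 2)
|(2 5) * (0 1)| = 2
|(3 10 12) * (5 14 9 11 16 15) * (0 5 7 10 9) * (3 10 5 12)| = |(0 12 10 3 9 11 16 15 7 5 14)| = 11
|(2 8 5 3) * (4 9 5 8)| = 5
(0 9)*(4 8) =(0 9)(4 8) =[9, 1, 2, 3, 8, 5, 6, 7, 4, 0]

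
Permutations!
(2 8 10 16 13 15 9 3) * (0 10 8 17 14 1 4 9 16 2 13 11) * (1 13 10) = (0 1 4 9 3 10 2 17 14 13 15 16 11) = [1, 4, 17, 10, 9, 5, 6, 7, 8, 3, 2, 0, 12, 15, 13, 16, 11, 14]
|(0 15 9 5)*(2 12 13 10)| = 4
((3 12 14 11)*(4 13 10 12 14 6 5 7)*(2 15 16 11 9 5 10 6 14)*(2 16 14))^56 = (2 15 14 9 5 7 4 13 6 10 12)(3 11 16)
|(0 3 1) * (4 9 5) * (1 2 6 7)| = 6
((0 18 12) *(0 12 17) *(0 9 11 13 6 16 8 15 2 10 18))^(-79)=((2 10 18 17 9 11 13 6 16 8 15))^(-79)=(2 8 6 11 17 10 15 16 13 9 18)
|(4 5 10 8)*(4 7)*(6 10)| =6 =|(4 5 6 10 8 7)|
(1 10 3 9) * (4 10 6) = [0, 6, 2, 9, 10, 5, 4, 7, 8, 1, 3] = (1 6 4 10 3 9)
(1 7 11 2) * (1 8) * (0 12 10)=(0 12 10)(1 7 11 2 8)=[12, 7, 8, 3, 4, 5, 6, 11, 1, 9, 0, 2, 10]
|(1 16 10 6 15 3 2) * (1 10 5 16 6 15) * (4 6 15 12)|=8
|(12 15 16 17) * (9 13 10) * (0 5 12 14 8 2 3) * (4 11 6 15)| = |(0 5 12 4 11 6 15 16 17 14 8 2 3)(9 13 10)| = 39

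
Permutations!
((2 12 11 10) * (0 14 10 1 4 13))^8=(0 13 4 1 11 12 2 10 14)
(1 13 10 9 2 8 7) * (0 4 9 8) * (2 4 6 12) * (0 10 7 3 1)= [6, 13, 10, 1, 9, 5, 12, 0, 3, 4, 8, 11, 2, 7]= (0 6 12 2 10 8 3 1 13 7)(4 9)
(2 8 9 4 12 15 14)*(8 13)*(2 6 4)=[0, 1, 13, 3, 12, 5, 4, 7, 9, 2, 10, 11, 15, 8, 6, 14]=(2 13 8 9)(4 12 15 14 6)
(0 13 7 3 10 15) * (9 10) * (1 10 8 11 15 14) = (0 13 7 3 9 8 11 15)(1 10 14) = [13, 10, 2, 9, 4, 5, 6, 3, 11, 8, 14, 15, 12, 7, 1, 0]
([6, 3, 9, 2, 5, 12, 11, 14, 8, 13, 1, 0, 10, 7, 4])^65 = [11, 10, 3, 1, 14, 4, 0, 13, 8, 2, 12, 6, 5, 9, 7]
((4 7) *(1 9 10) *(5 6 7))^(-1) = ((1 9 10)(4 5 6 7))^(-1) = (1 10 9)(4 7 6 5)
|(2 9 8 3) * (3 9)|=2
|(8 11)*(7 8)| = 3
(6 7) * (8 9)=(6 7)(8 9)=[0, 1, 2, 3, 4, 5, 7, 6, 9, 8]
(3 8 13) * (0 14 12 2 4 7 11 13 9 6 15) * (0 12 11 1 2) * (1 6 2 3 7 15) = [14, 3, 4, 8, 15, 5, 1, 6, 9, 2, 10, 13, 0, 7, 11, 12] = (0 14 11 13 7 6 1 3 8 9 2 4 15 12)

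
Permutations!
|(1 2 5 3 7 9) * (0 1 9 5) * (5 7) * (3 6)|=3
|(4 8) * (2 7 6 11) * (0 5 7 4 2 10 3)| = |(0 5 7 6 11 10 3)(2 4 8)| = 21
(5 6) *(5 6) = (6) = [0, 1, 2, 3, 4, 5, 6]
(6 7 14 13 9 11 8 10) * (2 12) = [0, 1, 12, 3, 4, 5, 7, 14, 10, 11, 6, 8, 2, 9, 13] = (2 12)(6 7 14 13 9 11 8 10)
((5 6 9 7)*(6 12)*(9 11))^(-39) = (5 11)(6 7)(9 12)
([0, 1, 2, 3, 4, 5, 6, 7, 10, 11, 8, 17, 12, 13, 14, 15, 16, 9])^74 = [0, 1, 2, 3, 4, 5, 6, 7, 8, 17, 10, 9, 12, 13, 14, 15, 16, 11]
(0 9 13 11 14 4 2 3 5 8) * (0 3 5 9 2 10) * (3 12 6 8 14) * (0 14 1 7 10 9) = (0 2 5 1 7 10 14 4 9 13 11 3)(6 8 12) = [2, 7, 5, 0, 9, 1, 8, 10, 12, 13, 14, 3, 6, 11, 4]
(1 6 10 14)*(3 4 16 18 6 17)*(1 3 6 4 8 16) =[0, 17, 2, 8, 1, 5, 10, 7, 16, 9, 14, 11, 12, 13, 3, 15, 18, 6, 4] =(1 17 6 10 14 3 8 16 18 4)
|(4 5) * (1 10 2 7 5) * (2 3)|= |(1 10 3 2 7 5 4)|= 7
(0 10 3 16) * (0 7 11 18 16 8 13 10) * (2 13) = (2 13 10 3 8)(7 11 18 16) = [0, 1, 13, 8, 4, 5, 6, 11, 2, 9, 3, 18, 12, 10, 14, 15, 7, 17, 16]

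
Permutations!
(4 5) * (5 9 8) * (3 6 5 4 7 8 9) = (9)(3 6 5 7 8 4) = [0, 1, 2, 6, 3, 7, 5, 8, 4, 9]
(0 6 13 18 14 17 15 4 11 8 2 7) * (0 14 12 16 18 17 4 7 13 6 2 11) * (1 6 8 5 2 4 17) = (0 4)(1 6 8 11 5 2 13)(7 14 17 15)(12 16 18) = [4, 6, 13, 3, 0, 2, 8, 14, 11, 9, 10, 5, 16, 1, 17, 7, 18, 15, 12]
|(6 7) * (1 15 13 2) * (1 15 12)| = |(1 12)(2 15 13)(6 7)| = 6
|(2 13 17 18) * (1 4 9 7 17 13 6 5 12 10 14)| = |(1 4 9 7 17 18 2 6 5 12 10 14)| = 12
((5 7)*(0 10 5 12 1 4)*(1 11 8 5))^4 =((0 10 1 4)(5 7 12 11 8))^4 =(5 8 11 12 7)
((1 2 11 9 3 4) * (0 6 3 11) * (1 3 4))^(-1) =(0 2 1 3 4 6)(9 11)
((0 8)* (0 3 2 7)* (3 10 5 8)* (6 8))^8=(10)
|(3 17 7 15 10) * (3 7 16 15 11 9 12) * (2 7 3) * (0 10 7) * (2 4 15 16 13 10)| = 12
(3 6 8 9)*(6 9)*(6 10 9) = (3 6 8 10 9) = [0, 1, 2, 6, 4, 5, 8, 7, 10, 3, 9]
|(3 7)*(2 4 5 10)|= 4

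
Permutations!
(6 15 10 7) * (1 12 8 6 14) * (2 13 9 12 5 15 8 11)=[0, 5, 13, 3, 4, 15, 8, 14, 6, 12, 7, 2, 11, 9, 1, 10]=(1 5 15 10 7 14)(2 13 9 12 11)(6 8)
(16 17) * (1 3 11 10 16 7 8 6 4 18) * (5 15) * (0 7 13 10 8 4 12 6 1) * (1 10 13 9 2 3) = (0 7 4 18)(2 3 11 8 10 16 17 9)(5 15)(6 12) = [7, 1, 3, 11, 18, 15, 12, 4, 10, 2, 16, 8, 6, 13, 14, 5, 17, 9, 0]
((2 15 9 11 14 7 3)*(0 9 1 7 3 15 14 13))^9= (15)(0 9 11 13)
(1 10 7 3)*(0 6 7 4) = (0 6 7 3 1 10 4) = [6, 10, 2, 1, 0, 5, 7, 3, 8, 9, 4]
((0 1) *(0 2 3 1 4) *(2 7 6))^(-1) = ((0 4)(1 7 6 2 3))^(-1) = (0 4)(1 3 2 6 7)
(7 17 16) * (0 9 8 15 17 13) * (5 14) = (0 9 8 15 17 16 7 13)(5 14) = [9, 1, 2, 3, 4, 14, 6, 13, 15, 8, 10, 11, 12, 0, 5, 17, 7, 16]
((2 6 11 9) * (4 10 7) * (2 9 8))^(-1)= ((2 6 11 8)(4 10 7))^(-1)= (2 8 11 6)(4 7 10)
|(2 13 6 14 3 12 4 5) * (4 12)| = 7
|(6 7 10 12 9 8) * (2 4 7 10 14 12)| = |(2 4 7 14 12 9 8 6 10)| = 9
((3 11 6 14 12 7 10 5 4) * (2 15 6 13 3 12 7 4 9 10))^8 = (2 14 15 7 6)(3 13 11)(5 10 9)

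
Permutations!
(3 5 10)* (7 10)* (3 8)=(3 5 7 10 8)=[0, 1, 2, 5, 4, 7, 6, 10, 3, 9, 8]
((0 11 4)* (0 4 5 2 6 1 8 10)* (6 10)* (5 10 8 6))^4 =(0 11 10)(2 8 5)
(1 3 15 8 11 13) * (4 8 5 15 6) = (1 3 6 4 8 11 13)(5 15) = [0, 3, 2, 6, 8, 15, 4, 7, 11, 9, 10, 13, 12, 1, 14, 5]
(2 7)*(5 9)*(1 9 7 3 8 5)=(1 9)(2 3 8 5 7)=[0, 9, 3, 8, 4, 7, 6, 2, 5, 1]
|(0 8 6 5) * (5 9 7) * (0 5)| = 5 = |(0 8 6 9 7)|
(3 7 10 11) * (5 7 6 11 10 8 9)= (3 6 11)(5 7 8 9)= [0, 1, 2, 6, 4, 7, 11, 8, 9, 5, 10, 3]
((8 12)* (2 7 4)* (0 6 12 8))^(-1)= ((0 6 12)(2 7 4))^(-1)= (0 12 6)(2 4 7)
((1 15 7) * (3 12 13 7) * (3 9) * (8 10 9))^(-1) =(1 7 13 12 3 9 10 8 15)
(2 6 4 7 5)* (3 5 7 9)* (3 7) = (2 6 4 9 7 3 5) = [0, 1, 6, 5, 9, 2, 4, 3, 8, 7]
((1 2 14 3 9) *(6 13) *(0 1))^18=(14)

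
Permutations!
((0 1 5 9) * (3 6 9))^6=(9)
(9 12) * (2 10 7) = (2 10 7)(9 12) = [0, 1, 10, 3, 4, 5, 6, 2, 8, 12, 7, 11, 9]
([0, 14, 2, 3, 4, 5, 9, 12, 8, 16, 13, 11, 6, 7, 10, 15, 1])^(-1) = (1 16 9 6 12 7 13 10 14)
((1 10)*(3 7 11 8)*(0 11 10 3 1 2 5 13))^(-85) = ((0 11 8 1 3 7 10 2 5 13))^(-85) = (0 7)(1 5)(2 8)(3 13)(10 11)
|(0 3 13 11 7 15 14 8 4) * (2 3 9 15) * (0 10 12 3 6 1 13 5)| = 30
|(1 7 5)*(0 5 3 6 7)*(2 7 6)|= |(0 5 1)(2 7 3)|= 3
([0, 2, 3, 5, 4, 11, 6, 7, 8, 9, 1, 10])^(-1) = (1 10 11 5 3 2)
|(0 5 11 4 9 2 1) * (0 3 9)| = 4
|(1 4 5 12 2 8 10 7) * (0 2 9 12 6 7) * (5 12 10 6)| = 10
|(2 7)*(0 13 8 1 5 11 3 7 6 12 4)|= 12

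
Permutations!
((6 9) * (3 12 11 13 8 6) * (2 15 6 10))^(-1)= (2 10 8 13 11 12 3 9 6 15)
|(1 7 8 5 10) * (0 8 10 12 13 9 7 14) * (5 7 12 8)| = 21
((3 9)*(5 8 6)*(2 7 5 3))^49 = ((2 7 5 8 6 3 9))^49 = (9)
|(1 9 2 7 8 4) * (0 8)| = 7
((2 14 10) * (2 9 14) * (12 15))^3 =((9 14 10)(12 15))^3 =(12 15)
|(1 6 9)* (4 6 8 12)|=|(1 8 12 4 6 9)|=6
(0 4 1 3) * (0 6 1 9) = (0 4 9)(1 3 6) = [4, 3, 2, 6, 9, 5, 1, 7, 8, 0]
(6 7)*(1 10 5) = (1 10 5)(6 7) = [0, 10, 2, 3, 4, 1, 7, 6, 8, 9, 5]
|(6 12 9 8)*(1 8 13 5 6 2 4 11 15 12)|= 11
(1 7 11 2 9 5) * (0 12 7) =(0 12 7 11 2 9 5 1) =[12, 0, 9, 3, 4, 1, 6, 11, 8, 5, 10, 2, 7]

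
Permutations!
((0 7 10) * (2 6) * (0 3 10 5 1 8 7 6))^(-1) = (0 2 6)(1 5 7 8)(3 10) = ((0 6 2)(1 8 7 5)(3 10))^(-1)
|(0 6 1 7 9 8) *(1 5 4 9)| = |(0 6 5 4 9 8)(1 7)| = 6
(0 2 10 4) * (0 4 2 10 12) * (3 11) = (0 10 2 12)(3 11) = [10, 1, 12, 11, 4, 5, 6, 7, 8, 9, 2, 3, 0]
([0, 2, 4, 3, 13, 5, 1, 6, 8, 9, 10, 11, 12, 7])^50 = [0, 4, 13, 3, 7, 5, 2, 1, 8, 9, 10, 11, 12, 6]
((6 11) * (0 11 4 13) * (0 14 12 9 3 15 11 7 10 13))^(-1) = ((0 7 10 13 14 12 9 3 15 11 6 4))^(-1) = (0 4 6 11 15 3 9 12 14 13 10 7)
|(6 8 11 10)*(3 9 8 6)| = 5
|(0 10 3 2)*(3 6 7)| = 6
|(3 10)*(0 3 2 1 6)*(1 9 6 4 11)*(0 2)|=|(0 3 10)(1 4 11)(2 9 6)|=3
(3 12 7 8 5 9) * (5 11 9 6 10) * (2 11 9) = (2 11)(3 12 7 8 9)(5 6 10) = [0, 1, 11, 12, 4, 6, 10, 8, 9, 3, 5, 2, 7]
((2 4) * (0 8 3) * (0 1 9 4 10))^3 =((0 8 3 1 9 4 2 10))^3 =(0 1 2 8 9 10 3 4)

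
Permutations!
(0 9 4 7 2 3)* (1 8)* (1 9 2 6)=(0 2 3)(1 8 9 4 7 6)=[2, 8, 3, 0, 7, 5, 1, 6, 9, 4]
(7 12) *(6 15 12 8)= (6 15 12 7 8)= [0, 1, 2, 3, 4, 5, 15, 8, 6, 9, 10, 11, 7, 13, 14, 12]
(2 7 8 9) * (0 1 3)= (0 1 3)(2 7 8 9)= [1, 3, 7, 0, 4, 5, 6, 8, 9, 2]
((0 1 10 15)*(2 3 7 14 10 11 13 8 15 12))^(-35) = ((0 1 11 13 8 15)(2 3 7 14 10 12))^(-35) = (0 1 11 13 8 15)(2 3 7 14 10 12)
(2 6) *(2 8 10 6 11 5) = [0, 1, 11, 3, 4, 2, 8, 7, 10, 9, 6, 5] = (2 11 5)(6 8 10)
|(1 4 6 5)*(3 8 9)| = |(1 4 6 5)(3 8 9)| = 12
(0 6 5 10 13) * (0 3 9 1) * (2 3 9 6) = (0 2 3 6 5 10 13 9 1) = [2, 0, 3, 6, 4, 10, 5, 7, 8, 1, 13, 11, 12, 9]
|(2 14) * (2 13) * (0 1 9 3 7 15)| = |(0 1 9 3 7 15)(2 14 13)| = 6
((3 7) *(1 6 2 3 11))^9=((1 6 2 3 7 11))^9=(1 3)(2 11)(6 7)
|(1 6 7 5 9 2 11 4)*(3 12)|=8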